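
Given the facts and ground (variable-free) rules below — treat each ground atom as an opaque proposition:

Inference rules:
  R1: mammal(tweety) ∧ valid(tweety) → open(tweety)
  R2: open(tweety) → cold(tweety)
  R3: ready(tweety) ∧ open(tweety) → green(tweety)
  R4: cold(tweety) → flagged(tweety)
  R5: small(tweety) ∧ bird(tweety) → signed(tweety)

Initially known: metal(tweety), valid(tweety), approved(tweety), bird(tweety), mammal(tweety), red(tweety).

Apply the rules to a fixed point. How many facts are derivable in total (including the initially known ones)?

9

Round 1: R1 [mammal(tweety) ∧ valid(tweety) → open(tweety)]. New: open(tweety).
Round 2: R2 [open(tweety) → cold(tweety)]. New: cold(tweety).
Round 3: R4 [cold(tweety) → flagged(tweety)]. New: flagged(tweety).
Closure: {approved(tweety), bird(tweety), cold(tweety), flagged(tweety), mammal(tweety), metal(tweety), open(tweety), red(tweety), valid(tweety)} — 9 facts.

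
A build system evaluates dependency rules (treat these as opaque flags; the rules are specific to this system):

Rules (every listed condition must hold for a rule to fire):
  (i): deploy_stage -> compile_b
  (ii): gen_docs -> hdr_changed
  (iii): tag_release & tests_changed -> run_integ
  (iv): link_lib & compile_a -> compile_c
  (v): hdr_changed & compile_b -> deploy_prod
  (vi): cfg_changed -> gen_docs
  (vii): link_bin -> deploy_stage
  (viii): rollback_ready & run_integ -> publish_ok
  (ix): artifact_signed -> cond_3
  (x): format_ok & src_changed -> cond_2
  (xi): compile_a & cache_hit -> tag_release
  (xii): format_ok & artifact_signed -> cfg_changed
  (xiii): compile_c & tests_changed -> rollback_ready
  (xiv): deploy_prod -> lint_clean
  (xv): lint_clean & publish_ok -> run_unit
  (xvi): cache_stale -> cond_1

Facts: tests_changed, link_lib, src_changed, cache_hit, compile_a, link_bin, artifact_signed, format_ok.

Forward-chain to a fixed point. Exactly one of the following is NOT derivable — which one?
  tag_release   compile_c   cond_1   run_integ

Round 1: (iv) [link_lib & compile_a -> compile_c]; (vii) [link_bin -> deploy_stage]; (ix) [artifact_signed -> cond_3]; (x) [format_ok & src_changed -> cond_2]; (xi) [compile_a & cache_hit -> tag_release]; (xii) [format_ok & artifact_signed -> cfg_changed]. New: compile_c, deploy_stage, cond_3, cond_2, tag_release, cfg_changed.
Round 2: (i) [deploy_stage -> compile_b]; (iii) [tag_release & tests_changed -> run_integ]; (vi) [cfg_changed -> gen_docs]; (xiii) [compile_c & tests_changed -> rollback_ready]. New: compile_b, run_integ, gen_docs, rollback_ready.
Round 3: (ii) [gen_docs -> hdr_changed]; (viii) [rollback_ready & run_integ -> publish_ok]. New: hdr_changed, publish_ok.
Round 4: (v) [hdr_changed & compile_b -> deploy_prod]. New: deploy_prod.
Round 5: (xiv) [deploy_prod -> lint_clean]. New: lint_clean.
Round 6: (xv) [lint_clean & publish_ok -> run_unit]. New: run_unit.
Derived: tag_release (round 1), run_integ (round 2), compile_c (round 1). cond_1 never appears in any round.

cond_1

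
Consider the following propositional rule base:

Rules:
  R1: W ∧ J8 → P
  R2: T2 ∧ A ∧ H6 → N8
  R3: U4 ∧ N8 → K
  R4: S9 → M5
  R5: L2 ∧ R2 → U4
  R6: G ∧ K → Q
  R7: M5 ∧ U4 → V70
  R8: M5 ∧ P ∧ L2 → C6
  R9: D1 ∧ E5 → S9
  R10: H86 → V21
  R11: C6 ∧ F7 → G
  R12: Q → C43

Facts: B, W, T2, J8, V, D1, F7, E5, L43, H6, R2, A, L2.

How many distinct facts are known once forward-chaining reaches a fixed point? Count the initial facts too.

[1] R1 [W ∧ J8 → P]; R2 [T2 ∧ A ∧ H6 → N8]; R5 [L2 ∧ R2 → U4]; R9 [D1 ∧ E5 → S9]. ⇒ new: P, N8, U4, S9.
[2] R3 [U4 ∧ N8 → K]; R4 [S9 → M5]. ⇒ new: K, M5.
[3] R7 [M5 ∧ U4 → V70]; R8 [M5 ∧ P ∧ L2 → C6]. ⇒ new: V70, C6.
[4] R11 [C6 ∧ F7 → G]. ⇒ new: G.
[5] R6 [G ∧ K → Q]. ⇒ new: Q.
[6] R12 [Q → C43]. ⇒ new: C43.
Closure: {A, B, C43, C6, D1, E5, F7, G, H6, J8, K, L2, L43, M5, N8, P, Q, R2, S9, T2, U4, V, V70, W} — 24 facts.

24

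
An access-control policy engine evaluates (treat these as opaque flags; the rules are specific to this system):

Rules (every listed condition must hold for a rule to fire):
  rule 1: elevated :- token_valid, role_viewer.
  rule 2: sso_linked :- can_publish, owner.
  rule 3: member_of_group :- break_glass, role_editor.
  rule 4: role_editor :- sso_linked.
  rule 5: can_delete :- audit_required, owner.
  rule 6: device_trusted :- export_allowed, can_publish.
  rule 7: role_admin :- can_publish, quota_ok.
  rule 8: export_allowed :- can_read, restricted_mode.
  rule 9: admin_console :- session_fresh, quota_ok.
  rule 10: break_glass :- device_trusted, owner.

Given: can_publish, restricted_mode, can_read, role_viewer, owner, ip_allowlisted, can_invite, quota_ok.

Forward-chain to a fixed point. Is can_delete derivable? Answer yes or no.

[1] rule 2 [sso_linked :- can_publish, owner.]; rule 7 [role_admin :- can_publish, quota_ok.]; rule 8 [export_allowed :- can_read, restricted_mode.]. ⇒ new: sso_linked, role_admin, export_allowed.
[2] rule 4 [role_editor :- sso_linked.]; rule 6 [device_trusted :- export_allowed, can_publish.]. ⇒ new: role_editor, device_trusted.
[3] rule 10 [break_glass :- device_trusted, owner.]. ⇒ new: break_glass.
[4] rule 3 [member_of_group :- break_glass, role_editor.]. ⇒ new: member_of_group.
Fixed point reached. can_delete is concluded only by rule 5; rule 5 needs audit_required (never derived).

no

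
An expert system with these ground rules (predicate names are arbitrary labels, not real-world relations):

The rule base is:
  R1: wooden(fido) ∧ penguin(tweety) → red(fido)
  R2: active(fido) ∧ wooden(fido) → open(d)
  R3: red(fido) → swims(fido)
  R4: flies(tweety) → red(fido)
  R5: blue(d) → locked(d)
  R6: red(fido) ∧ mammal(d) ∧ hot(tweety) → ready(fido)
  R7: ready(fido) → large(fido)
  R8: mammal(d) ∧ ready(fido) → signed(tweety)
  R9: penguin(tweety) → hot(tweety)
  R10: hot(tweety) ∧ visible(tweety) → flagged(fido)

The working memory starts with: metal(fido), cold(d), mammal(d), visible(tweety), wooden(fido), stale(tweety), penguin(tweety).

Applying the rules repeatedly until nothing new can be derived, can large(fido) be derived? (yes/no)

Round 1: R1 [wooden(fido) ∧ penguin(tweety) → red(fido)]; R9 [penguin(tweety) → hot(tweety)]. New: red(fido), hot(tweety).
Round 2: R3 [red(fido) → swims(fido)]; R6 [red(fido) ∧ mammal(d) ∧ hot(tweety) → ready(fido)]; R10 [hot(tweety) ∧ visible(tweety) → flagged(fido)]. New: swims(fido), ready(fido), flagged(fido).
Round 3: R7 [ready(fido) → large(fido)]; R8 [mammal(d) ∧ ready(fido) → signed(tweety)]. New: large(fido), signed(tweety).
large(fido) appears in round 3, so it is derivable.

yes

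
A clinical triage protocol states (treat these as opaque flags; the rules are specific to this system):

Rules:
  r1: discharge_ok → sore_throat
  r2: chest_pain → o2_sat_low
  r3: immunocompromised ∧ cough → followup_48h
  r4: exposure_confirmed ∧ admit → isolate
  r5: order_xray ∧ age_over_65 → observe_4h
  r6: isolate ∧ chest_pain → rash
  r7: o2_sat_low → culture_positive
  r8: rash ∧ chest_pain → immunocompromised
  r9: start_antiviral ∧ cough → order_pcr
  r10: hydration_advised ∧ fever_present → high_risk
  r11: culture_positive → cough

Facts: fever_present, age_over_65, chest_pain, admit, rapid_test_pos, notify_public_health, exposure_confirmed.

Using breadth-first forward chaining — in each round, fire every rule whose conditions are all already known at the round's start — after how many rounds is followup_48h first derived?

4

Round 1: r2 [chest_pain → o2_sat_low]; r4 [exposure_confirmed ∧ admit → isolate]. New: o2_sat_low, isolate.
Round 2: r6 [isolate ∧ chest_pain → rash]; r7 [o2_sat_low → culture_positive]. New: rash, culture_positive.
Round 3: r8 [rash ∧ chest_pain → immunocompromised]; r11 [culture_positive → cough]. New: immunocompromised, cough.
Round 4: r3 [immunocompromised ∧ cough → followup_48h]. New: followup_48h.
followup_48h first appears in round 4.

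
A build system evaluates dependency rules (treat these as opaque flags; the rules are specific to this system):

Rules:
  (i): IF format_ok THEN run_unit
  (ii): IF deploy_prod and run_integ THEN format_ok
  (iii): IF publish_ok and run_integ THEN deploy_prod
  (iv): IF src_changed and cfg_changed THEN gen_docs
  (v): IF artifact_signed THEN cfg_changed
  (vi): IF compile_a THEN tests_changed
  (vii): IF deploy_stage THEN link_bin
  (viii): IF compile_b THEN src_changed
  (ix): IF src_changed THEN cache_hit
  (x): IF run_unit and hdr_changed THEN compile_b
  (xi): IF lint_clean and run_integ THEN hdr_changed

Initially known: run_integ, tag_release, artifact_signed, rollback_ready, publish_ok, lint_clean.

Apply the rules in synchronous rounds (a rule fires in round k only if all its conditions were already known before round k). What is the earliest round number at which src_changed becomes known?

Round 1: (iii) [IF publish_ok and run_integ THEN deploy_prod]; (v) [IF artifact_signed THEN cfg_changed]; (xi) [IF lint_clean and run_integ THEN hdr_changed]. New: deploy_prod, cfg_changed, hdr_changed.
Round 2: (ii) [IF deploy_prod and run_integ THEN format_ok]. New: format_ok.
Round 3: (i) [IF format_ok THEN run_unit]. New: run_unit.
Round 4: (x) [IF run_unit and hdr_changed THEN compile_b]. New: compile_b.
Round 5: (viii) [IF compile_b THEN src_changed]. New: src_changed.
src_changed first appears in round 5.

5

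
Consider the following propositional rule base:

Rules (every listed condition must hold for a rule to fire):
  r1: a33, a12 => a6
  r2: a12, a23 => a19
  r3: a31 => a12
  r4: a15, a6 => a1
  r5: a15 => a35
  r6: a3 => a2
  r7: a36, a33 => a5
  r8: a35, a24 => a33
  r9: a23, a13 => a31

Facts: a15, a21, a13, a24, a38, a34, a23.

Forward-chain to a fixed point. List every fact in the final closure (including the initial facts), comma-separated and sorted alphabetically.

Round 1 — r5, r9, derive a35, a31.
Round 2 — r3, r8, derive a12, a33.
Round 3 — r1, r2, derive a6, a19.
Round 4 — r4, derive a1.

a1, a12, a13, a15, a19, a21, a23, a24, a31, a33, a34, a35, a38, a6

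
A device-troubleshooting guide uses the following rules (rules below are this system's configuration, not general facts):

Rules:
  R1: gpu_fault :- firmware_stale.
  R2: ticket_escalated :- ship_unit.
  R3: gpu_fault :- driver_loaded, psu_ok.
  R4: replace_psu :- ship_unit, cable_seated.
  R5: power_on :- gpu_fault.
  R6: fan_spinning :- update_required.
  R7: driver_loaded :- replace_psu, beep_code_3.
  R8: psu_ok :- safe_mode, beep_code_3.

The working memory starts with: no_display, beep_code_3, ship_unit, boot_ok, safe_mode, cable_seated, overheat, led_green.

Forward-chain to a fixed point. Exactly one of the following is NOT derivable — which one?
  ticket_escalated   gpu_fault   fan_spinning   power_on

[1] R2 [ticket_escalated :- ship_unit.]; R4 [replace_psu :- ship_unit, cable_seated.]; R8 [psu_ok :- safe_mode, beep_code_3.]. ⇒ new: ticket_escalated, replace_psu, psu_ok.
[2] R7 [driver_loaded :- replace_psu, beep_code_3.]. ⇒ new: driver_loaded.
[3] R3 [gpu_fault :- driver_loaded, psu_ok.]. ⇒ new: gpu_fault.
[4] R5 [power_on :- gpu_fault.]. ⇒ new: power_on.
Derived: power_on (round 4), gpu_fault (round 3), ticket_escalated (round 1). fan_spinning never appears in any round.

fan_spinning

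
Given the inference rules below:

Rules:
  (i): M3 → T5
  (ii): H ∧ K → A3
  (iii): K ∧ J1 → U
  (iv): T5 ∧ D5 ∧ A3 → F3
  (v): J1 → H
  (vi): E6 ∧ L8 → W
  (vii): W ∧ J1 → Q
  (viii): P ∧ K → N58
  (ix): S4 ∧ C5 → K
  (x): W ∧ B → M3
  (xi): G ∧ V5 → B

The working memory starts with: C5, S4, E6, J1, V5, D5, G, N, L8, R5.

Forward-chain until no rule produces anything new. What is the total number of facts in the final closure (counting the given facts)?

Round 1: (v) [J1 → H]; (vi) [E6 ∧ L8 → W]; (ix) [S4 ∧ C5 → K]; (xi) [G ∧ V5 → B]. Adds H, W, K, B.
Round 2: (ii) [H ∧ K → A3]; (iii) [K ∧ J1 → U]; (vii) [W ∧ J1 → Q]; (x) [W ∧ B → M3]. Adds A3, U, Q, M3.
Round 3: (i) [M3 → T5]. Adds T5.
Round 4: (iv) [T5 ∧ D5 ∧ A3 → F3]. Adds F3.
Closure: {A3, B, C5, D5, E6, F3, G, H, J1, K, L8, M3, N, Q, R5, S4, T5, U, V5, W} — 20 facts.

20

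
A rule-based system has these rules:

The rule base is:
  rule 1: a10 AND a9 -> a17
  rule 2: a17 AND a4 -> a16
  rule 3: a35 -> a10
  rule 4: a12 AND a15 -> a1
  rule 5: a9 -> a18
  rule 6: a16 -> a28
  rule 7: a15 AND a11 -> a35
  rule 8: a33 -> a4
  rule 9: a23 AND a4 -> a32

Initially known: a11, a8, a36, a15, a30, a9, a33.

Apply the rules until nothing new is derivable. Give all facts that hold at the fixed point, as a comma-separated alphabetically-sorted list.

Round 1: rule 5 [a9 -> a18]; rule 7 [a15 AND a11 -> a35]; rule 8 [a33 -> a4]. New: a18, a35, a4.
Round 2: rule 3 [a35 -> a10]. New: a10.
Round 3: rule 1 [a10 AND a9 -> a17]. New: a17.
Round 4: rule 2 [a17 AND a4 -> a16]. New: a16.
Round 5: rule 6 [a16 -> a28]. New: a28.

a10, a11, a15, a16, a17, a18, a28, a30, a33, a35, a36, a4, a8, a9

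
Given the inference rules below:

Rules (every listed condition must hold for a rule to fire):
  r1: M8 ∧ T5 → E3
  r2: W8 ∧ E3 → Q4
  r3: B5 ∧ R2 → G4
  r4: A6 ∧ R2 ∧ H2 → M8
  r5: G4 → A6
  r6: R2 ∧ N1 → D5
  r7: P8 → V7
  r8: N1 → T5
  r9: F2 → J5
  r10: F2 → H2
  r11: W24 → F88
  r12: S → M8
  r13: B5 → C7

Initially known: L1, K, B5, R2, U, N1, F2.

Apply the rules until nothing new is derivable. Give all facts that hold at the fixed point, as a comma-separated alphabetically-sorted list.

A6, B5, C7, D5, E3, F2, G4, H2, J5, K, L1, M8, N1, R2, T5, U

Round 1 — r3, r6, r8, r9, r10, r13, derive G4, D5, T5, J5, H2, C7.
Round 2 — r5, derive A6.
Round 3 — r4, derive M8.
Round 4 — r1, derive E3.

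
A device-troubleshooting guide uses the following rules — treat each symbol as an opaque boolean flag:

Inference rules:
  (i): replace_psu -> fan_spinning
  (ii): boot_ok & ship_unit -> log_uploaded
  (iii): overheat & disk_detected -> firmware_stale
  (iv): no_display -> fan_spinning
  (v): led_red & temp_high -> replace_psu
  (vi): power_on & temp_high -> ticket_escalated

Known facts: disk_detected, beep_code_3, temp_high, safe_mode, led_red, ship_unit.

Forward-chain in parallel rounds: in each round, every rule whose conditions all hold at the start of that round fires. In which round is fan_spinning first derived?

[1] (v) [led_red & temp_high -> replace_psu]. ⇒ new: replace_psu.
[2] (i) [replace_psu -> fan_spinning]. ⇒ new: fan_spinning.
fan_spinning first appears in round 2.

2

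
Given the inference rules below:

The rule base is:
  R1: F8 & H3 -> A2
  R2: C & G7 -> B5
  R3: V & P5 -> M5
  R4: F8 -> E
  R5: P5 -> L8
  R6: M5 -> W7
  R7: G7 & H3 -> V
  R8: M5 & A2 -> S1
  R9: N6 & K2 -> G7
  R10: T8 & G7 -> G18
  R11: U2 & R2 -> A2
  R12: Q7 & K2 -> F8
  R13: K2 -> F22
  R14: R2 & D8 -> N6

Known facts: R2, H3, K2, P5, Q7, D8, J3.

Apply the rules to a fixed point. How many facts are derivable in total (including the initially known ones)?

Round 1: R5 [P5 -> L8]; R12 [Q7 & K2 -> F8]; R13 [K2 -> F22]; R14 [R2 & D8 -> N6]. New: L8, F8, F22, N6.
Round 2: R1 [F8 & H3 -> A2]; R4 [F8 -> E]; R9 [N6 & K2 -> G7]. New: A2, E, G7.
Round 3: R7 [G7 & H3 -> V]. New: V.
Round 4: R3 [V & P5 -> M5]. New: M5.
Round 5: R6 [M5 -> W7]; R8 [M5 & A2 -> S1]. New: W7, S1.
Closure: {A2, D8, E, F22, F8, G7, H3, J3, K2, L8, M5, N6, P5, Q7, R2, S1, V, W7} — 18 facts.

18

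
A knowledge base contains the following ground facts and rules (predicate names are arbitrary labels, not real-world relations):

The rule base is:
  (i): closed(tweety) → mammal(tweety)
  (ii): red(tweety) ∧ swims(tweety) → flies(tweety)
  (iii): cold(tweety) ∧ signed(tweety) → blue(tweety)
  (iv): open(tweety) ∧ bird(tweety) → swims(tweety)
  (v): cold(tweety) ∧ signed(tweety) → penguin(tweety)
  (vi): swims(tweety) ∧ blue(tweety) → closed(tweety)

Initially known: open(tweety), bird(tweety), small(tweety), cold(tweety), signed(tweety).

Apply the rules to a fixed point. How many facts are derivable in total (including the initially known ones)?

Round 1: (iii) [cold(tweety) ∧ signed(tweety) → blue(tweety)]; (iv) [open(tweety) ∧ bird(tweety) → swims(tweety)]; (v) [cold(tweety) ∧ signed(tweety) → penguin(tweety)]. Adds blue(tweety), swims(tweety), penguin(tweety).
Round 2: (vi) [swims(tweety) ∧ blue(tweety) → closed(tweety)]. Adds closed(tweety).
Round 3: (i) [closed(tweety) → mammal(tweety)]. Adds mammal(tweety).
Closure: {bird(tweety), blue(tweety), closed(tweety), cold(tweety), mammal(tweety), open(tweety), penguin(tweety), signed(tweety), small(tweety), swims(tweety)} — 10 facts.

10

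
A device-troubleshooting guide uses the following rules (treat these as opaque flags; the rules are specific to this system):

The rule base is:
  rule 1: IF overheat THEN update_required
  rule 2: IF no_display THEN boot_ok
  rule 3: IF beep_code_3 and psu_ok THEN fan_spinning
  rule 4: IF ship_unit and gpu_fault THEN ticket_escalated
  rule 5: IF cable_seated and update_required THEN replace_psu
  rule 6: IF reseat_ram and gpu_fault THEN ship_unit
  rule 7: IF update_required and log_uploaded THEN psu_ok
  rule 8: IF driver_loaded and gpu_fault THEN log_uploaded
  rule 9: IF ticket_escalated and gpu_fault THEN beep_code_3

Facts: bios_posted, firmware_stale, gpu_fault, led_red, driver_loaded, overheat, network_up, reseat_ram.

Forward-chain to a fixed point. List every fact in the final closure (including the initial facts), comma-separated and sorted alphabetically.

Round 1 fires rule 1, rule 6, rule 8, giving update_required, ship_unit, log_uploaded.
Round 2 fires rule 4, rule 7, giving ticket_escalated, psu_ok.
Round 3 fires rule 9, giving beep_code_3.
Round 4 fires rule 3, giving fan_spinning.

beep_code_3, bios_posted, driver_loaded, fan_spinning, firmware_stale, gpu_fault, led_red, log_uploaded, network_up, overheat, psu_ok, reseat_ram, ship_unit, ticket_escalated, update_required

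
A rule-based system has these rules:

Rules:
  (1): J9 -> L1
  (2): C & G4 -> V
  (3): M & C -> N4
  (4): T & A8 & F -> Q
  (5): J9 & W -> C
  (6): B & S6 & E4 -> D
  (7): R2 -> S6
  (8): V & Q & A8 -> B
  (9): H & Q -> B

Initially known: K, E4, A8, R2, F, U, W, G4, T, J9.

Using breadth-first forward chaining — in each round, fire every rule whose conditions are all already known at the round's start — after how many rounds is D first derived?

Round 1: (1) [J9 -> L1]; (4) [T & A8 & F -> Q]; (5) [J9 & W -> C]; (7) [R2 -> S6]. Adds L1, Q, C, S6.
Round 2: (2) [C & G4 -> V]. Adds V.
Round 3: (8) [V & Q & A8 -> B]. Adds B.
Round 4: (6) [B & S6 & E4 -> D]. Adds D.
D first appears in round 4.

4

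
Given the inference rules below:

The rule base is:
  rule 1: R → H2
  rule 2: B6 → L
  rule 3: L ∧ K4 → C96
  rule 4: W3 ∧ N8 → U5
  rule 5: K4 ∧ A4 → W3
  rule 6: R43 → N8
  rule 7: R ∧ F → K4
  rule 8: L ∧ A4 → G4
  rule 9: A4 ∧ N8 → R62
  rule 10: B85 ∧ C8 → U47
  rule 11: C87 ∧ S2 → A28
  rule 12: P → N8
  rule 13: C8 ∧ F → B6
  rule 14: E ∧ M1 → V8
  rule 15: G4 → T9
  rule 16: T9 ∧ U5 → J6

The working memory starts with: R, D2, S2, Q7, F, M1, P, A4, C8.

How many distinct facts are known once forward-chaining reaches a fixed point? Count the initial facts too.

21

Round 1: rule 1 [R → H2]; rule 7 [R ∧ F → K4]; rule 12 [P → N8]; rule 13 [C8 ∧ F → B6]. Adds H2, K4, N8, B6.
Round 2: rule 2 [B6 → L]; rule 5 [K4 ∧ A4 → W3]; rule 9 [A4 ∧ N8 → R62]. Adds L, W3, R62.
Round 3: rule 3 [L ∧ K4 → C96]; rule 4 [W3 ∧ N8 → U5]; rule 8 [L ∧ A4 → G4]. Adds C96, U5, G4.
Round 4: rule 15 [G4 → T9]. Adds T9.
Round 5: rule 16 [T9 ∧ U5 → J6]. Adds J6.
Closure: {A4, B6, C8, C96, D2, F, G4, H2, J6, K4, L, M1, N8, P, Q7, R, R62, S2, T9, U5, W3} — 21 facts.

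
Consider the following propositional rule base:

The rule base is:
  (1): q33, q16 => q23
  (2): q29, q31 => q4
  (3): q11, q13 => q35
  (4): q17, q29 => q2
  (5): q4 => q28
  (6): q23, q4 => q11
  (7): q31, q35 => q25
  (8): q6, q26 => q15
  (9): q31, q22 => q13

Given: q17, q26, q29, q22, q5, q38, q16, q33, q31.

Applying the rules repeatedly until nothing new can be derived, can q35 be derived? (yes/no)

yes

[1] (1) [q33, q16 => q23]; (2) [q29, q31 => q4]; (4) [q17, q29 => q2]; (9) [q31, q22 => q13]. ⇒ new: q23, q4, q2, q13.
[2] (5) [q4 => q28]; (6) [q23, q4 => q11]. ⇒ new: q28, q11.
[3] (3) [q11, q13 => q35]. ⇒ new: q35.
[4] (7) [q31, q35 => q25]. ⇒ new: q25.
q35 appears in round 3, so it is derivable.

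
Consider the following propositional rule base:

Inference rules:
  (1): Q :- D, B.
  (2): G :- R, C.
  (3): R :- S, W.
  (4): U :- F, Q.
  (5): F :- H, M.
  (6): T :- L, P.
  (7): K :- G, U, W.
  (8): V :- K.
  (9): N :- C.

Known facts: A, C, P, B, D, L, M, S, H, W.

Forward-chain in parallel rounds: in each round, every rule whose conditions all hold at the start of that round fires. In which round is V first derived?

[1] (1) [Q :- D, B.]; (3) [R :- S, W.]; (5) [F :- H, M.]; (6) [T :- L, P.]; (9) [N :- C.]. ⇒ new: Q, R, F, T, N.
[2] (2) [G :- R, C.]; (4) [U :- F, Q.]. ⇒ new: G, U.
[3] (7) [K :- G, U, W.]. ⇒ new: K.
[4] (8) [V :- K.]. ⇒ new: V.
V first appears in round 4.

4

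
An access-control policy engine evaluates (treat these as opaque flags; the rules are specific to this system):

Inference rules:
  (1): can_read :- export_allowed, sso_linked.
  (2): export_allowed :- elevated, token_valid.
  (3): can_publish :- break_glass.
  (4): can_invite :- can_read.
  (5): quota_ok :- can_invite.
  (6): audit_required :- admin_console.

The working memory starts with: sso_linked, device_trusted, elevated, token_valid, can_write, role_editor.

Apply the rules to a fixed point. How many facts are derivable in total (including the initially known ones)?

10

Round 1: (2) [export_allowed :- elevated, token_valid.]. New: export_allowed.
Round 2: (1) [can_read :- export_allowed, sso_linked.]. New: can_read.
Round 3: (4) [can_invite :- can_read.]. New: can_invite.
Round 4: (5) [quota_ok :- can_invite.]. New: quota_ok.
Closure: {can_invite, can_read, can_write, device_trusted, elevated, export_allowed, quota_ok, role_editor, sso_linked, token_valid} — 10 facts.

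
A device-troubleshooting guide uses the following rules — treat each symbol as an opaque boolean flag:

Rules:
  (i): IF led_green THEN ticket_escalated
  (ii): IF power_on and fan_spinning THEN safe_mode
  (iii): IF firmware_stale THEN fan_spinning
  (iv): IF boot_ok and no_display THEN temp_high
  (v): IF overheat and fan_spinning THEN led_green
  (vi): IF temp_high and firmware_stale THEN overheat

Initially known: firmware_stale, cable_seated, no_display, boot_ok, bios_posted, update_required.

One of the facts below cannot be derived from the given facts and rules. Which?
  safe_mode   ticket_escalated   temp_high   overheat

Round 1: (iii) [IF firmware_stale THEN fan_spinning]; (iv) [IF boot_ok and no_display THEN temp_high]. New: fan_spinning, temp_high.
Round 2: (vi) [IF temp_high and firmware_stale THEN overheat]. New: overheat.
Round 3: (v) [IF overheat and fan_spinning THEN led_green]. New: led_green.
Round 4: (i) [IF led_green THEN ticket_escalated]. New: ticket_escalated.
Derived: temp_high (round 1), ticket_escalated (round 4), overheat (round 2). safe_mode never appears in any round.

safe_mode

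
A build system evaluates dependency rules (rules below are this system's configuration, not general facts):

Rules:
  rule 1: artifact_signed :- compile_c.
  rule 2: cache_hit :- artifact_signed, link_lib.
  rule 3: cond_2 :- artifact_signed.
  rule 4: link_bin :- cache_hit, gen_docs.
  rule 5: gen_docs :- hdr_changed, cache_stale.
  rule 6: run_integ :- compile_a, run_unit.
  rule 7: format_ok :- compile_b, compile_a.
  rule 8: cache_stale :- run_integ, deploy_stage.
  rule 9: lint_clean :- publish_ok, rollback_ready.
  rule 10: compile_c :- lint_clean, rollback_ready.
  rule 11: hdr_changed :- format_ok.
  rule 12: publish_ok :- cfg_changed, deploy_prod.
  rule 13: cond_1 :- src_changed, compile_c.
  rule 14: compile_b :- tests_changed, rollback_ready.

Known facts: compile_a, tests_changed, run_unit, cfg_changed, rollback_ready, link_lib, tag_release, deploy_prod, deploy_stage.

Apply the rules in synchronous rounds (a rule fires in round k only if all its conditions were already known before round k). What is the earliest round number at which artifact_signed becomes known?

[1] rule 6 [run_integ :- compile_a, run_unit.]; rule 12 [publish_ok :- cfg_changed, deploy_prod.]; rule 14 [compile_b :- tests_changed, rollback_ready.]. ⇒ new: run_integ, publish_ok, compile_b.
[2] rule 7 [format_ok :- compile_b, compile_a.]; rule 8 [cache_stale :- run_integ, deploy_stage.]; rule 9 [lint_clean :- publish_ok, rollback_ready.]. ⇒ new: format_ok, cache_stale, lint_clean.
[3] rule 10 [compile_c :- lint_clean, rollback_ready.]; rule 11 [hdr_changed :- format_ok.]. ⇒ new: compile_c, hdr_changed.
[4] rule 1 [artifact_signed :- compile_c.]; rule 5 [gen_docs :- hdr_changed, cache_stale.]. ⇒ new: artifact_signed, gen_docs.
artifact_signed first appears in round 4.

4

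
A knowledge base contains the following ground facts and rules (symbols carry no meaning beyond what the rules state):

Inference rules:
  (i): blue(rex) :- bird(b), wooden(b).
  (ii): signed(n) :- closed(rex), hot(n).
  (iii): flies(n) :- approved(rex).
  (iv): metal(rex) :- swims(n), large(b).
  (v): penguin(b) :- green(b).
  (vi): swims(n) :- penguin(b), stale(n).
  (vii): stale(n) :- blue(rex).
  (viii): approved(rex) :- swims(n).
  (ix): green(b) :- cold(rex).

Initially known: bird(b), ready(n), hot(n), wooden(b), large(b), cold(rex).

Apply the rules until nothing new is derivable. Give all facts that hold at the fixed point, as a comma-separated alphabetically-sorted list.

approved(rex), bird(b), blue(rex), cold(rex), flies(n), green(b), hot(n), large(b), metal(rex), penguin(b), ready(n), stale(n), swims(n), wooden(b)

Round 1 fires (i), (ix), giving blue(rex), green(b).
Round 2 fires (v), (vii), giving penguin(b), stale(n).
Round 3 fires (vi), giving swims(n).
Round 4 fires (iv), (viii), giving metal(rex), approved(rex).
Round 5 fires (iii), giving flies(n).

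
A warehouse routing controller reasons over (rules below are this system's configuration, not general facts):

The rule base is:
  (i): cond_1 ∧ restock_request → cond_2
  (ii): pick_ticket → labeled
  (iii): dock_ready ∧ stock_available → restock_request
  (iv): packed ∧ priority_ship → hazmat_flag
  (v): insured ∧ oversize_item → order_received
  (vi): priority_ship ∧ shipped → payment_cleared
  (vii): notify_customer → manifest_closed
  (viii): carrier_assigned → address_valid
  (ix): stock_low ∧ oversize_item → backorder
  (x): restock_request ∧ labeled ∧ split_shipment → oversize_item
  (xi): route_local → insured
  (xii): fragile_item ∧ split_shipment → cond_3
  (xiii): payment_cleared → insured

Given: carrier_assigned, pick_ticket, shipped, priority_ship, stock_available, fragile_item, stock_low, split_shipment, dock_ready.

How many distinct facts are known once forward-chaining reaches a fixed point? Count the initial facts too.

18

Round 1: (ii) [pick_ticket → labeled]; (iii) [dock_ready ∧ stock_available → restock_request]; (vi) [priority_ship ∧ shipped → payment_cleared]; (viii) [carrier_assigned → address_valid]; (xii) [fragile_item ∧ split_shipment → cond_3]. New: labeled, restock_request, payment_cleared, address_valid, cond_3.
Round 2: (x) [restock_request ∧ labeled ∧ split_shipment → oversize_item]; (xiii) [payment_cleared → insured]. New: oversize_item, insured.
Round 3: (v) [insured ∧ oversize_item → order_received]; (ix) [stock_low ∧ oversize_item → backorder]. New: order_received, backorder.
Closure: {address_valid, backorder, carrier_assigned, cond_3, dock_ready, fragile_item, insured, labeled, order_received, oversize_item, payment_cleared, pick_ticket, priority_ship, restock_request, shipped, split_shipment, stock_available, stock_low} — 18 facts.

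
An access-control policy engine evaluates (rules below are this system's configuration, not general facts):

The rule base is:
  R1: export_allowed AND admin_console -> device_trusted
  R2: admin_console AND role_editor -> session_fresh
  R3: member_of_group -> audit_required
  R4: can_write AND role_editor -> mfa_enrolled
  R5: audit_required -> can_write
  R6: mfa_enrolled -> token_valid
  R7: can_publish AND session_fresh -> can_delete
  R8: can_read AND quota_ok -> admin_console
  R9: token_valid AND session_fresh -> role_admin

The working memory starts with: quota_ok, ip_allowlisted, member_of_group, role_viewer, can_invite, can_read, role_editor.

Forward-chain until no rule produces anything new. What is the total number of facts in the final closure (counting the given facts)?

14

Round 1: R3 [member_of_group -> audit_required]; R8 [can_read AND quota_ok -> admin_console]. New: audit_required, admin_console.
Round 2: R2 [admin_console AND role_editor -> session_fresh]; R5 [audit_required -> can_write]. New: session_fresh, can_write.
Round 3: R4 [can_write AND role_editor -> mfa_enrolled]. New: mfa_enrolled.
Round 4: R6 [mfa_enrolled -> token_valid]. New: token_valid.
Round 5: R9 [token_valid AND session_fresh -> role_admin]. New: role_admin.
Closure: {admin_console, audit_required, can_invite, can_read, can_write, ip_allowlisted, member_of_group, mfa_enrolled, quota_ok, role_admin, role_editor, role_viewer, session_fresh, token_valid} — 14 facts.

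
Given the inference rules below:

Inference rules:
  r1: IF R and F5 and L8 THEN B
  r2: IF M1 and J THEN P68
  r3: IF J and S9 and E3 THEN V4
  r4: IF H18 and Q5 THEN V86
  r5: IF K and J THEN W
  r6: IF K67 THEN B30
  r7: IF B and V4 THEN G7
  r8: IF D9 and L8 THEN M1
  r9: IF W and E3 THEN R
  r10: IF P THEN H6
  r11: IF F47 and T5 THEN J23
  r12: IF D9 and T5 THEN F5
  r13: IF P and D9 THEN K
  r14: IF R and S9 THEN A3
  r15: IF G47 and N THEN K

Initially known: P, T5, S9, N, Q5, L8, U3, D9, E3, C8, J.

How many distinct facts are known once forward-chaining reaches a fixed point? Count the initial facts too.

Round 1 fires r3, r8, r10, r12, r13, giving V4, M1, H6, F5, K.
Round 2 fires r2, r5, giving P68, W.
Round 3 fires r9, giving R.
Round 4 fires r1, r14, giving B, A3.
Round 5 fires r7, giving G7.
Closure: {A3, B, C8, D9, E3, F5, G7, H6, J, K, L8, M1, N, P, P68, Q5, R, S9, T5, U3, V4, W} — 22 facts.

22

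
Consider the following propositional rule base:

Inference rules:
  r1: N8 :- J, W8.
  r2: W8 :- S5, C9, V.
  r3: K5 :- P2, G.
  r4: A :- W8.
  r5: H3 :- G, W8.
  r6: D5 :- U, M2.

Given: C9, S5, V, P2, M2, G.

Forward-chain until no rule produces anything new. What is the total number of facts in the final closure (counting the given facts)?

10

Round 1: r2 [W8 :- S5, C9, V.]; r3 [K5 :- P2, G.]. New: W8, K5.
Round 2: r4 [A :- W8.]; r5 [H3 :- G, W8.]. New: A, H3.
Closure: {A, C9, G, H3, K5, M2, P2, S5, V, W8} — 10 facts.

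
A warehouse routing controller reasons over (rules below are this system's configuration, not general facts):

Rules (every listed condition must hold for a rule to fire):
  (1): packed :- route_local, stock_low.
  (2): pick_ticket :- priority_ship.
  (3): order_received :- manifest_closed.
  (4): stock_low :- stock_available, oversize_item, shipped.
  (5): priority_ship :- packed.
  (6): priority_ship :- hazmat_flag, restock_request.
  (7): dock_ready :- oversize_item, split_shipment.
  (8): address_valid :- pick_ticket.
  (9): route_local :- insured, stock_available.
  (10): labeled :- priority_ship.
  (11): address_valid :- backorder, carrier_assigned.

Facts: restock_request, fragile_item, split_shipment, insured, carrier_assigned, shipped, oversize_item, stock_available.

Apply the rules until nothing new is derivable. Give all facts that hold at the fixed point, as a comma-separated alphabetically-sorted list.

Round 1: (4) [stock_low :- stock_available, oversize_item, shipped.]; (7) [dock_ready :- oversize_item, split_shipment.]; (9) [route_local :- insured, stock_available.]. Adds stock_low, dock_ready, route_local.
Round 2: (1) [packed :- route_local, stock_low.]. Adds packed.
Round 3: (5) [priority_ship :- packed.]. Adds priority_ship.
Round 4: (2) [pick_ticket :- priority_ship.]; (10) [labeled :- priority_ship.]. Adds pick_ticket, labeled.
Round 5: (8) [address_valid :- pick_ticket.]. Adds address_valid.

address_valid, carrier_assigned, dock_ready, fragile_item, insured, labeled, oversize_item, packed, pick_ticket, priority_ship, restock_request, route_local, shipped, split_shipment, stock_available, stock_low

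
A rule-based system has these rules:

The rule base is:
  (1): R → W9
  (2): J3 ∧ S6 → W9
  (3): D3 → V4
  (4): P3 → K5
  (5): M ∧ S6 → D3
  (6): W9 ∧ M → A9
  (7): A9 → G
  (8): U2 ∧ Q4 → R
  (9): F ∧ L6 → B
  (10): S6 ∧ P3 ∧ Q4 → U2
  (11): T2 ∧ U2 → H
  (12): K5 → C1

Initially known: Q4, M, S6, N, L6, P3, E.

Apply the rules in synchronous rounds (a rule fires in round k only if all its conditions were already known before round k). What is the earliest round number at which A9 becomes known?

Round 1: (4) [P3 → K5]; (5) [M ∧ S6 → D3]; (10) [S6 ∧ P3 ∧ Q4 → U2]. Adds K5, D3, U2.
Round 2: (3) [D3 → V4]; (8) [U2 ∧ Q4 → R]; (12) [K5 → C1]. Adds V4, R, C1.
Round 3: (1) [R → W9]. Adds W9.
Round 4: (6) [W9 ∧ M → A9]. Adds A9.
A9 first appears in round 4.

4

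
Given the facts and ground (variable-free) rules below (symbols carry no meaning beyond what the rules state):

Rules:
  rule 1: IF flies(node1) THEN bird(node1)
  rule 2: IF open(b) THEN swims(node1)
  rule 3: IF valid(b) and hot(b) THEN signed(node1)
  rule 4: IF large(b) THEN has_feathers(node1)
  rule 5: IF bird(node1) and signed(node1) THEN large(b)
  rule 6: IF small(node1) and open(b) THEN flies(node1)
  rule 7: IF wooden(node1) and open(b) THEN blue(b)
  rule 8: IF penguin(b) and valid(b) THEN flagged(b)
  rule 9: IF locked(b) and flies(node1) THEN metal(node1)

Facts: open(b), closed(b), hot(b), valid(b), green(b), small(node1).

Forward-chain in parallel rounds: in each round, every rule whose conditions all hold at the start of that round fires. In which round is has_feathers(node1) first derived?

Round 1 — rule 2, rule 3, rule 6, derive swims(node1), signed(node1), flies(node1).
Round 2 — rule 1, derive bird(node1).
Round 3 — rule 5, derive large(b).
Round 4 — rule 4, derive has_feathers(node1).
has_feathers(node1) first appears in round 4.

4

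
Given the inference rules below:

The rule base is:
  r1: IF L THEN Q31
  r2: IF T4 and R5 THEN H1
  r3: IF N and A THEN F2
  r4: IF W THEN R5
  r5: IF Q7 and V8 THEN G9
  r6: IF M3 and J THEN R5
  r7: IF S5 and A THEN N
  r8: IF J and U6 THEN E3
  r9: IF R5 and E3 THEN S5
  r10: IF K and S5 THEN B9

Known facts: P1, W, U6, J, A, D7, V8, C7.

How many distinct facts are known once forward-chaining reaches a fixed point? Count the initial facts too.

Round 1 fires r4, r8, giving R5, E3.
Round 2 fires r9, giving S5.
Round 3 fires r7, giving N.
Round 4 fires r3, giving F2.
Closure: {A, C7, D7, E3, F2, J, N, P1, R5, S5, U6, V8, W} — 13 facts.

13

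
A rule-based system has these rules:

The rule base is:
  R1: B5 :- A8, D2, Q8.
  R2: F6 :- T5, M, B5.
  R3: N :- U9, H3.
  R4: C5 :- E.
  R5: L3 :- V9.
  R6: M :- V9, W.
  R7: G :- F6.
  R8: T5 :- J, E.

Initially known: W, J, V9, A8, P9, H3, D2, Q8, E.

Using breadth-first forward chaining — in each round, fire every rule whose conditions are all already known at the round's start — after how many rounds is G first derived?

[1] R1 [B5 :- A8, D2, Q8.]; R4 [C5 :- E.]; R5 [L3 :- V9.]; R6 [M :- V9, W.]; R8 [T5 :- J, E.]. ⇒ new: B5, C5, L3, M, T5.
[2] R2 [F6 :- T5, M, B5.]. ⇒ new: F6.
[3] R7 [G :- F6.]. ⇒ new: G.
G first appears in round 3.

3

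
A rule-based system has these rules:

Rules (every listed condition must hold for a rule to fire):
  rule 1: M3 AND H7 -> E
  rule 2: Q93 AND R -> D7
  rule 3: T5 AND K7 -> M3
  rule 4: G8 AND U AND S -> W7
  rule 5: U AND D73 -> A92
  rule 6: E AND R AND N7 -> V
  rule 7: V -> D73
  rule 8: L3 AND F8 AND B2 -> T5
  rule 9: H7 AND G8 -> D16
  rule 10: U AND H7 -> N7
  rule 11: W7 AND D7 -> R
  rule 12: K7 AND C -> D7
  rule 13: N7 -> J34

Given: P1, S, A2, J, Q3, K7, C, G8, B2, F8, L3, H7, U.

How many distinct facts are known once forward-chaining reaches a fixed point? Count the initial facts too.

Round 1 — rule 4, rule 8, rule 9, rule 10, rule 12, derive W7, T5, D16, N7, D7.
Round 2 — rule 3, rule 11, rule 13, derive M3, R, J34.
Round 3 — rule 1, derive E.
Round 4 — rule 6, derive V.
Round 5 — rule 7, derive D73.
Round 6 — rule 5, derive A92.
Closure: {A2, A92, B2, C, D16, D7, D73, E, F8, G8, H7, J, J34, K7, L3, M3, N7, P1, Q3, R, S, T5, U, V, W7} — 25 facts.

25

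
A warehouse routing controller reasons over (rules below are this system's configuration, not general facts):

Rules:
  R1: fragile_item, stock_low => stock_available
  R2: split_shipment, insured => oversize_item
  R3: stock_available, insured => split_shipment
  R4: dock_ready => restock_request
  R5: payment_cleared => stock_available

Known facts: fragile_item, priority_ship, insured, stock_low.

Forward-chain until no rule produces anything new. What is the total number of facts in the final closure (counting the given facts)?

7

[1] R1 [fragile_item, stock_low => stock_available]. ⇒ new: stock_available.
[2] R3 [stock_available, insured => split_shipment]. ⇒ new: split_shipment.
[3] R2 [split_shipment, insured => oversize_item]. ⇒ new: oversize_item.
Closure: {fragile_item, insured, oversize_item, priority_ship, split_shipment, stock_available, stock_low} — 7 facts.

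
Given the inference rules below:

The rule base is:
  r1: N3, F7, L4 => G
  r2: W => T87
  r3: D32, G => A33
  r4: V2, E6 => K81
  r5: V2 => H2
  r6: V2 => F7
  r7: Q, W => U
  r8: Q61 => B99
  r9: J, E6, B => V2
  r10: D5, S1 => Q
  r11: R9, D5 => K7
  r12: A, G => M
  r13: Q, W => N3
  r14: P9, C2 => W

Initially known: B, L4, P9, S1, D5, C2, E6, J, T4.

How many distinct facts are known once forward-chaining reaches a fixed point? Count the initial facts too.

19

Round 1: r9 [J, E6, B => V2]; r10 [D5, S1 => Q]; r14 [P9, C2 => W]. Adds V2, Q, W.
Round 2: r2 [W => T87]; r4 [V2, E6 => K81]; r5 [V2 => H2]; r6 [V2 => F7]; r7 [Q, W => U]; r13 [Q, W => N3]. Adds T87, K81, H2, F7, U, N3.
Round 3: r1 [N3, F7, L4 => G]. Adds G.
Closure: {B, C2, D5, E6, F7, G, H2, J, K81, L4, N3, P9, Q, S1, T4, T87, U, V2, W} — 19 facts.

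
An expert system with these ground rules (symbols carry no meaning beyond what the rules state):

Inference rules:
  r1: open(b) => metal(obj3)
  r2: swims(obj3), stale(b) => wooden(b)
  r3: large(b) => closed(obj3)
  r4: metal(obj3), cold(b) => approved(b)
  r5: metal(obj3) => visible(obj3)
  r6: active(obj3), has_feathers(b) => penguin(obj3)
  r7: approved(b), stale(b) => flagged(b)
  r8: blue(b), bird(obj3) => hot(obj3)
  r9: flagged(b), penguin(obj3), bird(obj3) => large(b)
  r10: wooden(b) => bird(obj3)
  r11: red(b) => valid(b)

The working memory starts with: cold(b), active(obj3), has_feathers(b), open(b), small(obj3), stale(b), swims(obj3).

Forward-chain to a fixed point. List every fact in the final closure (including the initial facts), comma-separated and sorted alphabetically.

active(obj3), approved(b), bird(obj3), closed(obj3), cold(b), flagged(b), has_feathers(b), large(b), metal(obj3), open(b), penguin(obj3), small(obj3), stale(b), swims(obj3), visible(obj3), wooden(b)

Round 1: r1 [open(b) => metal(obj3)]; r2 [swims(obj3), stale(b) => wooden(b)]; r6 [active(obj3), has_feathers(b) => penguin(obj3)]. New: metal(obj3), wooden(b), penguin(obj3).
Round 2: r4 [metal(obj3), cold(b) => approved(b)]; r5 [metal(obj3) => visible(obj3)]; r10 [wooden(b) => bird(obj3)]. New: approved(b), visible(obj3), bird(obj3).
Round 3: r7 [approved(b), stale(b) => flagged(b)]. New: flagged(b).
Round 4: r9 [flagged(b), penguin(obj3), bird(obj3) => large(b)]. New: large(b).
Round 5: r3 [large(b) => closed(obj3)]. New: closed(obj3).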